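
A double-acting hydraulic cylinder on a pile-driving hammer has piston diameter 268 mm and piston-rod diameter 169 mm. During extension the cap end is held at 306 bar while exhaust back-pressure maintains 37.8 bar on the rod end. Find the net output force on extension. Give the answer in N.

Cap-side area A_cap = π/4 × (268 mm)² = 56410 mm^2
Rod-side annular area A_ann = π/4 × (268² − 169²) = 33980 mm^2
Net thrust = P_cap·A_cap − P_rod·A_ann = 1.726e6 N − 1.284e5 N

F ≈ 1.60e6 N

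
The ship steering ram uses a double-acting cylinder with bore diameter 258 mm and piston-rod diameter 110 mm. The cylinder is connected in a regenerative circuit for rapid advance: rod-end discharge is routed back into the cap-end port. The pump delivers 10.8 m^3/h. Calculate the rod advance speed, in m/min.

In regeneration the rod-end outflow joins the pump flow into the cap end, so the net volume the pump must supply per unit advance equals the rod cross-section area.
Rod cross-section A_rod = π/4 × (110 mm)² = 9503 mm^2
v = Q_pump / A_rod

v ≈ 18.9 m/min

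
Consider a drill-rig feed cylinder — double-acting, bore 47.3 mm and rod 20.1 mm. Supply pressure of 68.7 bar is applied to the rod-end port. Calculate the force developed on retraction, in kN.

F ≈ 9.89 kN

Rod-side annular area A_ann = π/4 × (47.3² − 20.1²) = 1440 mm^2
On retraction the pressure acts on the annular area (bore minus rod).
F = P × A_ann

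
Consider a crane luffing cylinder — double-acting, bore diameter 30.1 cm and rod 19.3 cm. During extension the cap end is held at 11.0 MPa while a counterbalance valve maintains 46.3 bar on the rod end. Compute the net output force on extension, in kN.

F ≈ 589 kN

Cap-side area A_cap = π/4 × (30.1 cm)² = 711.6 cm^2
Rod-side annular area A_ann = π/4 × (30.1² − 19.3²) = 419.0 cm^2
Net thrust = P_cap·A_cap − P_rod·A_ann = 782.7 kN − 194.0 kN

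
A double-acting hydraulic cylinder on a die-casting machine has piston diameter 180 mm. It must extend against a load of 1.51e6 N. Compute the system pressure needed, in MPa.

P ≈ 59.3 MPa

Cap-side area A_cap = π/4 × (180 mm)² = 25450 mm^2
P = F / A = 1.51e6 N / A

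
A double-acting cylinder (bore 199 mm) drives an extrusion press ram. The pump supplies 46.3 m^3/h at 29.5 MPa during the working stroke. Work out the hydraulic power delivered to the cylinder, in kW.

Hydraulic power = P × Q

W ≈ 379 kW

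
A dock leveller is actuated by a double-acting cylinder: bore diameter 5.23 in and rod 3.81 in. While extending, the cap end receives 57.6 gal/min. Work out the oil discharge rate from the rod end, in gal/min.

Q_out ≈ 27.0 gal/min

Cap-side area A_cap = π/4 × (5.23 in)² = 21.48 in^2
Rod-side annular area A_ann = π/4 × (5.23² − 3.81²) = 10.08 in^2
Piston speed v = Q_in/A_cap; rod-end outflow Q_out = v × A_ann = Q_in × A_ann/A_cap.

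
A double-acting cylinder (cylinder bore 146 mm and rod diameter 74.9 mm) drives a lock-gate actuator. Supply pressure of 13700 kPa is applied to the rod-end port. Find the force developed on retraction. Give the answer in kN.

F ≈ 169 kN

Rod-side annular area A_ann = π/4 × (146² − 74.9²) = 12340 mm^2
On retraction the pressure acts on the annular area (bore minus rod).
F = P × A_ann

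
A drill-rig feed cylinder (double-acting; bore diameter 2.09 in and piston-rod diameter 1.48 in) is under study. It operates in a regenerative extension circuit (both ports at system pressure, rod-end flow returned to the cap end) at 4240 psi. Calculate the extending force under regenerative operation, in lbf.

F ≈ 7290 lbf

With equal pressure on both faces, forces on the annular region cancel; the net push is pressure × rod cross-section.
Rod cross-section A_rod = π/4 × (1.48 in)² = 1.720 in^2
F = P × A_rod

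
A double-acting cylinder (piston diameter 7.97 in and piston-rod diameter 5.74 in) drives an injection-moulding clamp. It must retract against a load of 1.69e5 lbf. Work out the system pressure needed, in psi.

Rod-side annular area A_ann = π/4 × (7.97² − 5.74²) = 24.01 in^2
Retraction: pressure acts on the annular area.
P = F / A = 1.69e5 lbf / A

P ≈ 7040 psi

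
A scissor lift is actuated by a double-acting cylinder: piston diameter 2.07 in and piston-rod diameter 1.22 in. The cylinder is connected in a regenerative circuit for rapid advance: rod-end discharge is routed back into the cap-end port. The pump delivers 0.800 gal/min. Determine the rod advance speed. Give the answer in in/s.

v ≈ 2.63 in/s

In regeneration the rod-end outflow joins the pump flow into the cap end, so the net volume the pump must supply per unit advance equals the rod cross-section area.
Rod cross-section A_rod = π/4 × (1.22 in)² = 1.169 in^2
v = Q_pump / A_rod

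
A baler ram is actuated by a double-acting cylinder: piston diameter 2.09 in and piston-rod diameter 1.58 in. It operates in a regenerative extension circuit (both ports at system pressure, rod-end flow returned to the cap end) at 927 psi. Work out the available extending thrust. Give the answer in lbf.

F ≈ 1820 lbf

With equal pressure on both faces, forces on the annular region cancel; the net push is pressure × rod cross-section.
Rod cross-section A_rod = π/4 × (1.58 in)² = 1.961 in^2
F = P × A_rod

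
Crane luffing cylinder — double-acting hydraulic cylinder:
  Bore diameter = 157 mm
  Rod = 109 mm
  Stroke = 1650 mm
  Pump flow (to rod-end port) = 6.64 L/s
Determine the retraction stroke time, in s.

Rod-side annular area A_ann = π/4 × (157² − 109²) = 10030 mm^2
Swept volume V = A × L; t = V / Q = A·L / Q

t ≈ 2.49 s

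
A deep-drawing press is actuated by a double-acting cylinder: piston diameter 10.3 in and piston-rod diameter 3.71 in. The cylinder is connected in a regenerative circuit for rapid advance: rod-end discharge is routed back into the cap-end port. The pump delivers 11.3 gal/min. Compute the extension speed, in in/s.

In regeneration the rod-end outflow joins the pump flow into the cap end, so the net volume the pump must supply per unit advance equals the rod cross-section area.
Rod cross-section A_rod = π/4 × (3.71 in)² = 10.81 in^2
v = Q_pump / A_rod

v ≈ 4.02 in/s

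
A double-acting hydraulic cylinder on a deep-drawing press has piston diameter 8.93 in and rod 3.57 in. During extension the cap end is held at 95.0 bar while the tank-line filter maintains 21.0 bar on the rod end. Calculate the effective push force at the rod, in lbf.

Cap-side area A_cap = π/4 × (8.93 in)² = 62.63 in^2
Rod-side annular area A_ann = π/4 × (8.93² − 3.57²) = 52.62 in^2
Net thrust = P_cap·A_cap − P_rod·A_ann = 86300 lbf − 16030 lbf

F ≈ 70300 lbf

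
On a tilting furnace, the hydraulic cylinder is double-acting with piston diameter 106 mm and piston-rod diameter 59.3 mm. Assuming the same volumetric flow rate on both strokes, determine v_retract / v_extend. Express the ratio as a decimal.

v_ret/v_ext ≈ 1.46

Cap-side area A_cap = π/4 × (106 mm)² = 8825 mm^2
Rod-side annular area A_ann = π/4 × (106² − 59.3²) = 6063 mm^2
For equal Q, v ∝ 1/A, so v_ret/v_ext = A_cap/A_ann.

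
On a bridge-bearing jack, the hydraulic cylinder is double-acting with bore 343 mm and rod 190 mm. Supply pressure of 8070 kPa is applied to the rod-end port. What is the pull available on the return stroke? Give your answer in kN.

Rod-side annular area A_ann = π/4 × (343² − 190²) = 64050 mm^2
On retraction the pressure acts on the annular area (bore minus rod).
F = P × A_ann

F ≈ 517 kN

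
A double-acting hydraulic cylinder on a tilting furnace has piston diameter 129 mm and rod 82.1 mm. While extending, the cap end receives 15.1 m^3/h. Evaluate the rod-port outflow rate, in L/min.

Cap-side area A_cap = π/4 × (129 mm)² = 13070 mm^2
Rod-side annular area A_ann = π/4 × (129² − 82.1²) = 7776 mm^2
Piston speed v = Q_in/A_cap; rod-end outflow Q_out = v × A_ann = Q_in × A_ann/A_cap.

Q_out ≈ 150 L/min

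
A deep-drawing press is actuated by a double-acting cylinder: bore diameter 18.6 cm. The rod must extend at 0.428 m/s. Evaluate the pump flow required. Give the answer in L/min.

Cap-side area A_cap = π/4 × (18.6 cm)² = 271.7 cm^2
Q = A × v

Q ≈ 698 L/min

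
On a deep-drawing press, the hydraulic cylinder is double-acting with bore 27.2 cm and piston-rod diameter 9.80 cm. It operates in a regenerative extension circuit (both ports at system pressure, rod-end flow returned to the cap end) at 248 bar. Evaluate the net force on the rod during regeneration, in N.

With equal pressure on both faces, forces on the annular region cancel; the net push is pressure × rod cross-section.
Rod cross-section A_rod = π/4 × (9.80 cm)² = 75.43 cm^2
F = P × A_rod

F ≈ 1.87e5 N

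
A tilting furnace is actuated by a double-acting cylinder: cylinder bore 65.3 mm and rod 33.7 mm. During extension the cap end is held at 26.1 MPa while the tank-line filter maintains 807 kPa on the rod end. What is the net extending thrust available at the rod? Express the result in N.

F ≈ 85400 N

Cap-side area A_cap = π/4 × (65.3 mm)² = 3349 mm^2
Rod-side annular area A_ann = π/4 × (65.3² − 33.7²) = 2457 mm^2
Net thrust = P_cap·A_cap − P_rod·A_ann = 87410 N − 1983 N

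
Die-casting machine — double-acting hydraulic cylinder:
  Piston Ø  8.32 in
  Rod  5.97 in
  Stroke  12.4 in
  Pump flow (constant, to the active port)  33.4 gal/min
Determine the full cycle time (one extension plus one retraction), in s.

t ≈ 7.79 s

Cap-side area A_cap = π/4 × (8.32 in)² = 54.37 in^2
Rod-side annular area A_ann = π/4 × (8.32² − 5.97²) = 26.37 in^2
t_ext = A_cap·L/Q = 5.243 s
t_ret = A_ann·L/Q = 2.543 s
t_cycle = t_ext + t_ret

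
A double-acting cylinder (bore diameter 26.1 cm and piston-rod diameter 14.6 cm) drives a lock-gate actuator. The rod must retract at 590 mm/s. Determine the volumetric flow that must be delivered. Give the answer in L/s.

Rod-side annular area A_ann = π/4 × (26.1² − 14.6²) = 367.6 cm^2
Q = A × v

Q ≈ 21.7 L/s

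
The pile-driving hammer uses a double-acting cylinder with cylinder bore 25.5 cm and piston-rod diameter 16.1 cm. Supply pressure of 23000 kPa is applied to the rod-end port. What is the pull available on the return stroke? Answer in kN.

F ≈ 706 kN

Rod-side annular area A_ann = π/4 × (25.5² − 16.1²) = 307.1 cm^2
On retraction the pressure acts on the annular area (bore minus rod).
F = P × A_ann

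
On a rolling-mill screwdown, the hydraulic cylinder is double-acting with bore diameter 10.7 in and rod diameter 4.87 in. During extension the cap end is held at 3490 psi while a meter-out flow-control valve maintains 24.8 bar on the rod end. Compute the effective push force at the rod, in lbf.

F ≈ 2.88e5 lbf

Cap-side area A_cap = π/4 × (10.7 in)² = 89.92 in^2
Rod-side annular area A_ann = π/4 × (10.7² − 4.87²) = 71.29 in^2
Net thrust = P_cap·A_cap − P_rod·A_ann = 3.138e5 lbf − 25640 lbf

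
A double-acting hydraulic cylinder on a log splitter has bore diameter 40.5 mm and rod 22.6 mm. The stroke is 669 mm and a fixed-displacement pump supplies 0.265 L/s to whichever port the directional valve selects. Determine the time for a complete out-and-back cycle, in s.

t ≈ 5.49 s

Cap-side area A_cap = π/4 × (40.5 mm)² = 1288 mm^2
Rod-side annular area A_ann = π/4 × (40.5² − 22.6²) = 887.1 mm^2
t_ext = A_cap·L/Q = 3.252 s
t_ret = A_ann·L/Q = 2.240 s
t_cycle = t_ext + t_ret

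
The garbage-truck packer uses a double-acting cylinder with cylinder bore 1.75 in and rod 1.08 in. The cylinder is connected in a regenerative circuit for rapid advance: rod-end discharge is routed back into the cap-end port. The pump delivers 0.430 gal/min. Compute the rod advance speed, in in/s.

v ≈ 1.81 in/s

In regeneration the rod-end outflow joins the pump flow into the cap end, so the net volume the pump must supply per unit advance equals the rod cross-section area.
Rod cross-section A_rod = π/4 × (1.08 in)² = 0.9161 in^2
v = Q_pump / A_rod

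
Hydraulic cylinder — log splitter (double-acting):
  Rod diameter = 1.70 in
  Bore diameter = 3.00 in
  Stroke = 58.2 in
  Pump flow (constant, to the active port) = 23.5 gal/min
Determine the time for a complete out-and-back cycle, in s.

Cap-side area A_cap = π/4 × (3.00 in)² = 7.069 in^2
Rod-side annular area A_ann = π/4 × (3.00² − 1.70²) = 4.799 in^2
t_ext = A_cap·L/Q = 4.547 s
t_ret = A_ann·L/Q = 3.087 s
t_cycle = t_ext + t_ret

t ≈ 7.63 s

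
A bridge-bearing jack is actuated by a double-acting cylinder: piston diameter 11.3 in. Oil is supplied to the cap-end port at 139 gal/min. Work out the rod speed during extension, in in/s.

Cap-side area A_cap = π/4 × (11.3 in)² = 100.3 in^2
v = Q / A

v ≈ 5.34 in/s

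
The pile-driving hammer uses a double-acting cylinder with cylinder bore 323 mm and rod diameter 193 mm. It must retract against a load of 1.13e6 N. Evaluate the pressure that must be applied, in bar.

Rod-side annular area A_ann = π/4 × (323² − 193²) = 52680 mm^2
Retraction: pressure acts on the annular area.
P = F / A = 1.13e6 N / A

P ≈ 214 bar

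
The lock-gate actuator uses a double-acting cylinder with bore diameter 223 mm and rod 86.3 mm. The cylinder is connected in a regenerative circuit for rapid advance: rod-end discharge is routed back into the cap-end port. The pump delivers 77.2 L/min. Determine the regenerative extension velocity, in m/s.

In regeneration the rod-end outflow joins the pump flow into the cap end, so the net volume the pump must supply per unit advance equals the rod cross-section area.
Rod cross-section A_rod = π/4 × (86.3 mm)² = 5849 mm^2
v = Q_pump / A_rod

v ≈ 0.220 m/s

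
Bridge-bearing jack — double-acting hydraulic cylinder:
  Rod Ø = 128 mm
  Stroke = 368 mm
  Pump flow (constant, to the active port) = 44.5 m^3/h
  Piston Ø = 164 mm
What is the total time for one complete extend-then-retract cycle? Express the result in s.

Cap-side area A_cap = π/4 × (164 mm)² = 21120 mm^2
Rod-side annular area A_ann = π/4 × (164² − 128²) = 8256 mm^2
t_ext = A_cap·L/Q = 0.6289 s
t_ret = A_ann·L/Q = 0.2458 s
t_cycle = t_ext + t_ret

t ≈ 0.875 s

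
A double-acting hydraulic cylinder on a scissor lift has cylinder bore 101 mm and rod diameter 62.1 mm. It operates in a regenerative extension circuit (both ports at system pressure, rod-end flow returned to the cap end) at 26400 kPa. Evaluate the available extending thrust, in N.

With equal pressure on both faces, forces on the annular region cancel; the net push is pressure × rod cross-section.
Rod cross-section A_rod = π/4 × (62.1 mm)² = 3029 mm^2
F = P × A_rod

F ≈ 80000 N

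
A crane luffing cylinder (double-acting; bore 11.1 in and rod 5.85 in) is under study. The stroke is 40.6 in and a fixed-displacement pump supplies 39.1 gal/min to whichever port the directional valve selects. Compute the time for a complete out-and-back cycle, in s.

t ≈ 44.9 s

Cap-side area A_cap = π/4 × (11.1 in)² = 96.77 in^2
Rod-side annular area A_ann = π/4 × (11.1² − 5.85²) = 69.89 in^2
t_ext = A_cap·L/Q = 26.10 s
t_ret = A_ann·L/Q = 18.85 s
t_cycle = t_ext + t_ret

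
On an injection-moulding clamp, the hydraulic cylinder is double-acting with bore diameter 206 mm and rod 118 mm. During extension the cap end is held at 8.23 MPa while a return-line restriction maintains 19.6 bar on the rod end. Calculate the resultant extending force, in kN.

F ≈ 230 kN

Cap-side area A_cap = π/4 × (206 mm)² = 33330 mm^2
Rod-side annular area A_ann = π/4 × (206² − 118²) = 22390 mm^2
Net thrust = P_cap·A_cap − P_rod·A_ann = 274.3 kN − 43.89 kN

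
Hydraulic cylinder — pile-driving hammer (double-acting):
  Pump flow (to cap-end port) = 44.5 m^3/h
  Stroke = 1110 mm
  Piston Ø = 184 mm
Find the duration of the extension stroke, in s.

t ≈ 2.39 s

Cap-side area A_cap = π/4 × (184 mm)² = 26590 mm^2
Swept volume V = A × L; t = V / Q = A·L / Q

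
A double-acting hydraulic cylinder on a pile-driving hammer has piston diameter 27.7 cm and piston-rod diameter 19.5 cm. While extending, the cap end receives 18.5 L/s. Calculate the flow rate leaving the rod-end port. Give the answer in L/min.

Q_out ≈ 560 L/min

Cap-side area A_cap = π/4 × (27.7 cm)² = 602.6 cm^2
Rod-side annular area A_ann = π/4 × (27.7² − 19.5²) = 304.0 cm^2
Piston speed v = Q_in/A_cap; rod-end outflow Q_out = v × A_ann = Q_in × A_ann/A_cap.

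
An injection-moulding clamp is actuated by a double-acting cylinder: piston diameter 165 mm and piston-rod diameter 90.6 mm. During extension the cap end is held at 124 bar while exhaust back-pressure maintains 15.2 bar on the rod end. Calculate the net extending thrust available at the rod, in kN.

Cap-side area A_cap = π/4 × (165 mm)² = 21380 mm^2
Rod-side annular area A_ann = π/4 × (165² − 90.6²) = 14940 mm^2
Net thrust = P_cap·A_cap − P_rod·A_ann = 265.1 kN − 22.70 kN

F ≈ 242 kN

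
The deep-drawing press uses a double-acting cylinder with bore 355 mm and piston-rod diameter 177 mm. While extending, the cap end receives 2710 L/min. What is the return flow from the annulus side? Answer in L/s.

Cap-side area A_cap = π/4 × (355 mm)² = 98980 mm^2
Rod-side annular area A_ann = π/4 × (355² − 177²) = 74370 mm^2
Piston speed v = Q_in/A_cap; rod-end outflow Q_out = v × A_ann = Q_in × A_ann/A_cap.

Q_out ≈ 33.9 L/s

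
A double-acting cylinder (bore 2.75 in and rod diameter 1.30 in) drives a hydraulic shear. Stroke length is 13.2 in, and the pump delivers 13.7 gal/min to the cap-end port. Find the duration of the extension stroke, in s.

Cap-side area A_cap = π/4 × (2.75 in)² = 5.940 in^2
Swept volume V = A × L; t = V / Q = A·L / Q

t ≈ 1.49 s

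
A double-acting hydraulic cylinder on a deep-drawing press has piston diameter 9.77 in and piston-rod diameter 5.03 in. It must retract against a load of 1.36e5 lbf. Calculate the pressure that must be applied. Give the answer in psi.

Rod-side annular area A_ann = π/4 × (9.77² − 5.03²) = 55.10 in^2
Retraction: pressure acts on the annular area.
P = F / A = 1.36e5 lbf / A

P ≈ 2470 psi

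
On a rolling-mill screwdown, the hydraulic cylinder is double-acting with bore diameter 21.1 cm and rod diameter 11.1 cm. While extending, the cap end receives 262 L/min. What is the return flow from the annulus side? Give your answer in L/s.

Q_out ≈ 3.16 L/s

Cap-side area A_cap = π/4 × (21.1 cm)² = 349.7 cm^2
Rod-side annular area A_ann = π/4 × (21.1² − 11.1²) = 252.9 cm^2
Piston speed v = Q_in/A_cap; rod-end outflow Q_out = v × A_ann = Q_in × A_ann/A_cap.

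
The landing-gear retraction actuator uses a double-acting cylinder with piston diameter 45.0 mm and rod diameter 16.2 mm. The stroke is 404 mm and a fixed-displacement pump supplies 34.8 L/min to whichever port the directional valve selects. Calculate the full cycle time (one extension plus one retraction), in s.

t ≈ 2.07 s

Cap-side area A_cap = π/4 × (45.0 mm)² = 1590 mm^2
Rod-side annular area A_ann = π/4 × (45.0² − 16.2²) = 1384 mm^2
t_ext = A_cap·L/Q = 1.108 s
t_ret = A_ann·L/Q = 0.9642 s
t_cycle = t_ext + t_ret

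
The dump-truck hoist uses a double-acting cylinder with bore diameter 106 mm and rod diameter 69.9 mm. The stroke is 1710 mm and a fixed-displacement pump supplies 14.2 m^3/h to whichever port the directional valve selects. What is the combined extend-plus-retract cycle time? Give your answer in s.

Cap-side area A_cap = π/4 × (106 mm)² = 8825 mm^2
Rod-side annular area A_ann = π/4 × (106² − 69.9²) = 4987 mm^2
t_ext = A_cap·L/Q = 3.826 s
t_ret = A_ann·L/Q = 2.162 s
t_cycle = t_ext + t_ret

t ≈ 5.99 s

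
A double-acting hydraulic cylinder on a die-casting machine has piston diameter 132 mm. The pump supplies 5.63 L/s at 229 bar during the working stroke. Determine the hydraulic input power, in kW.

W ≈ 129 kW

Hydraulic power = P × Q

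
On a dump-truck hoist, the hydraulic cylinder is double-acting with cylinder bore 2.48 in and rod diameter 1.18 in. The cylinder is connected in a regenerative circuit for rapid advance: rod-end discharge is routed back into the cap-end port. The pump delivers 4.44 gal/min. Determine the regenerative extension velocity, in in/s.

v ≈ 15.6 in/s

In regeneration the rod-end outflow joins the pump flow into the cap end, so the net volume the pump must supply per unit advance equals the rod cross-section area.
Rod cross-section A_rod = π/4 × (1.18 in)² = 1.094 in^2
v = Q_pump / A_rod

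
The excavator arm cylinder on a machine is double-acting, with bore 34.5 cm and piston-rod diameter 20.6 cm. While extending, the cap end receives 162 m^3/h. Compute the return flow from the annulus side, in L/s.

Q_out ≈ 29.0 L/s

Cap-side area A_cap = π/4 × (34.5 cm)² = 934.8 cm^2
Rod-side annular area A_ann = π/4 × (34.5² − 20.6²) = 601.5 cm^2
Piston speed v = Q_in/A_cap; rod-end outflow Q_out = v × A_ann = Q_in × A_ann/A_cap.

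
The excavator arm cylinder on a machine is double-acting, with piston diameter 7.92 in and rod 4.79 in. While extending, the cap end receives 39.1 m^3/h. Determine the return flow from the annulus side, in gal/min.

Q_out ≈ 109 gal/min

Cap-side area A_cap = π/4 × (7.92 in)² = 49.27 in^2
Rod-side annular area A_ann = π/4 × (7.92² − 4.79²) = 31.24 in^2
Piston speed v = Q_in/A_cap; rod-end outflow Q_out = v × A_ann = Q_in × A_ann/A_cap.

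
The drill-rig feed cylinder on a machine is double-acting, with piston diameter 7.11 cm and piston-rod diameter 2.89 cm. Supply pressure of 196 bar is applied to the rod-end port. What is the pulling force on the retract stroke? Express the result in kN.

Rod-side annular area A_ann = π/4 × (7.11² − 2.89²) = 33.14 cm^2
On retraction the pressure acts on the annular area (bore minus rod).
F = P × A_ann

F ≈ 65.0 kN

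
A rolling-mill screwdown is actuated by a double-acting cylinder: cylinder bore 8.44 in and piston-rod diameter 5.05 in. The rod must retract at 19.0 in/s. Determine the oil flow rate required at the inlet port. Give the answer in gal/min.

Q ≈ 177 gal/min

Rod-side annular area A_ann = π/4 × (8.44² − 5.05²) = 35.92 in^2
Q = A × v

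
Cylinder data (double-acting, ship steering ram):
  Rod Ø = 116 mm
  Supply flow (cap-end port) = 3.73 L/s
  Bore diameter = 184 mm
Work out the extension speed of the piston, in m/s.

v ≈ 0.140 m/s

Cap-side area A_cap = π/4 × (184 mm)² = 26590 mm^2
v = Q / A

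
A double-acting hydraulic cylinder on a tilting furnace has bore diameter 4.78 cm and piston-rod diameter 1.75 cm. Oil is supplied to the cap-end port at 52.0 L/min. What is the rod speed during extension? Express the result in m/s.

Cap-side area A_cap = π/4 × (4.78 cm)² = 17.95 cm^2
v = Q / A

v ≈ 0.483 m/s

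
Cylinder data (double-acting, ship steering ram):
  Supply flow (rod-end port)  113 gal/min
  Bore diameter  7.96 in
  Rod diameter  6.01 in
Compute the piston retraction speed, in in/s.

v ≈ 20.3 in/s

Rod-side annular area A_ann = π/4 × (7.96² − 6.01²) = 21.40 in^2
Flow into the rod-end port fills the annular volume.
v = Q / A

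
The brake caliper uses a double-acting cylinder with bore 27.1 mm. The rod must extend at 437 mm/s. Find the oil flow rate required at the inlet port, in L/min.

Cap-side area A_cap = π/4 × (27.1 mm)² = 576.8 mm^2
Q = A × v

Q ≈ 15.1 L/min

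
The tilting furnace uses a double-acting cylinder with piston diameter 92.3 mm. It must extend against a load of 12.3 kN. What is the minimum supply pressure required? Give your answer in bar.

Cap-side area A_cap = π/4 × (92.3 mm)² = 6691 mm^2
P = F / A = 12.3 kN / A

P ≈ 18.4 bar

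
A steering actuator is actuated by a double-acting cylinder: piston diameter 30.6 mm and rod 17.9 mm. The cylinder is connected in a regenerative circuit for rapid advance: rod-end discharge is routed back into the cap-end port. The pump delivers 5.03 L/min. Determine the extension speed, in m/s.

In regeneration the rod-end outflow joins the pump flow into the cap end, so the net volume the pump must supply per unit advance equals the rod cross-section area.
Rod cross-section A_rod = π/4 × (17.9 mm)² = 251.6 mm^2
v = Q_pump / A_rod

v ≈ 0.333 m/s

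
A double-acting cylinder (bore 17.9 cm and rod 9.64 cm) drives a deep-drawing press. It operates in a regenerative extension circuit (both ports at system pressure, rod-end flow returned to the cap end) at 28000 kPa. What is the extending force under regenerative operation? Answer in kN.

F ≈ 204 kN

With equal pressure on both faces, forces on the annular region cancel; the net push is pressure × rod cross-section.
Rod cross-section A_rod = π/4 × (9.64 cm)² = 72.99 cm^2
F = P × A_rod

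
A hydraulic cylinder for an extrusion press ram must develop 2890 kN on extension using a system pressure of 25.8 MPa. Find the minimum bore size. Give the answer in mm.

Extension force acts on the full piston face: F = P × (π/4)D².
D = √(4F / (πP)) = √(4 × 2890 kN / (π × 25.8 MPa))

D ≈ 378 mm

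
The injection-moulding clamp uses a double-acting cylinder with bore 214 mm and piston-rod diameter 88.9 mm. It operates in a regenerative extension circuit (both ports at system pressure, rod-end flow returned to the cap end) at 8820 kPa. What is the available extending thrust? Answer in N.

With equal pressure on both faces, forces on the annular region cancel; the net push is pressure × rod cross-section.
Rod cross-section A_rod = π/4 × (88.9 mm)² = 6207 mm^2
F = P × A_rod

F ≈ 54700 N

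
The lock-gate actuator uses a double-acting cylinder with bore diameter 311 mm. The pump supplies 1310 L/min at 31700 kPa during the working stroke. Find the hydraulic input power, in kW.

Hydraulic power = P × Q

W ≈ 692 kW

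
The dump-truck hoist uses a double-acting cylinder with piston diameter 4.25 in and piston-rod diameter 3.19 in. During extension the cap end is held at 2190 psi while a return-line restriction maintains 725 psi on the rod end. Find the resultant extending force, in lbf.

F ≈ 26600 lbf

Cap-side area A_cap = π/4 × (4.25 in)² = 14.19 in^2
Rod-side annular area A_ann = π/4 × (4.25² − 3.19²) = 6.194 in^2
Net thrust = P_cap·A_cap − P_rod·A_ann = 31070 lbf − 4491 lbf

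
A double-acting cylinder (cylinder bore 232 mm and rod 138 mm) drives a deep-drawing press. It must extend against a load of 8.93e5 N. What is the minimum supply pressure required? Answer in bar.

Cap-side area A_cap = π/4 × (232 mm)² = 42270 mm^2
P = F / A = 8.93e5 N / A

P ≈ 211 bar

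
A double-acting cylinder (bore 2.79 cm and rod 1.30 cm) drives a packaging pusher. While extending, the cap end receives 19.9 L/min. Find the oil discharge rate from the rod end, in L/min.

Cap-side area A_cap = π/4 × (2.79 cm)² = 6.114 cm^2
Rod-side annular area A_ann = π/4 × (2.79² − 1.30²) = 4.786 cm^2
Piston speed v = Q_in/A_cap; rod-end outflow Q_out = v × A_ann = Q_in × A_ann/A_cap.

Q_out ≈ 15.6 L/min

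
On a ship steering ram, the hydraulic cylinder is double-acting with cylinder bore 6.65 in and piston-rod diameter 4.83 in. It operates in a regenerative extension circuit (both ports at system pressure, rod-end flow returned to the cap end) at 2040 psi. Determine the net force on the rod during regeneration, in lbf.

F ≈ 37400 lbf

With equal pressure on both faces, forces on the annular region cancel; the net push is pressure × rod cross-section.
Rod cross-section A_rod = π/4 × (4.83 in)² = 18.32 in^2
F = P × A_rod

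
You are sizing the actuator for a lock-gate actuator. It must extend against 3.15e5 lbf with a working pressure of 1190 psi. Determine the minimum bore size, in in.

Extension force acts on the full piston face: F = P × (π/4)D².
D = √(4F / (πP)) = √(4 × 3.15e5 lbf / (π × 1190 psi))

D ≈ 18.4 in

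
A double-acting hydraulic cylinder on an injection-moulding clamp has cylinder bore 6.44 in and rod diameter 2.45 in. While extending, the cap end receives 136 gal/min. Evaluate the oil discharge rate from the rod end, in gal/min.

Cap-side area A_cap = π/4 × (6.44 in)² = 32.57 in^2
Rod-side annular area A_ann = π/4 × (6.44² − 2.45²) = 27.86 in^2
Piston speed v = Q_in/A_cap; rod-end outflow Q_out = v × A_ann = Q_in × A_ann/A_cap.

Q_out ≈ 116 gal/min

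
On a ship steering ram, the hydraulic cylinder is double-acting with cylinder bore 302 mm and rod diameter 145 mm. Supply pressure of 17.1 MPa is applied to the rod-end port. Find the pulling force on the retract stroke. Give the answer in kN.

Rod-side annular area A_ann = π/4 × (302² − 145²) = 55120 mm^2
On retraction the pressure acts on the annular area (bore minus rod).
F = P × A_ann

F ≈ 943 kN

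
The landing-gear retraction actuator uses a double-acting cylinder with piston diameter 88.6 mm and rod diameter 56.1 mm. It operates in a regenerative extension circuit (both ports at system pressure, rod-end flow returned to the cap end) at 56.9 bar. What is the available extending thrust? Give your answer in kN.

F ≈ 14.1 kN

With equal pressure on both faces, forces on the annular region cancel; the net push is pressure × rod cross-section.
Rod cross-section A_rod = π/4 × (56.1 mm)² = 2472 mm^2
F = P × A_rod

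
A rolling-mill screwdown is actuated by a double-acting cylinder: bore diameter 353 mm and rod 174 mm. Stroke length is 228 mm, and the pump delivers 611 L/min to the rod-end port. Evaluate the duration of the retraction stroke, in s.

Rod-side annular area A_ann = π/4 × (353² − 174²) = 74090 mm^2
Swept volume V = A × L; t = V / Q = A·L / Q

t ≈ 1.66 s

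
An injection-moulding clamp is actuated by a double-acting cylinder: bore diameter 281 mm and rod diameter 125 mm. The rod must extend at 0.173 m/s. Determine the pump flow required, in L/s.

Q ≈ 10.7 L/s

Cap-side area A_cap = π/4 × (281 mm)² = 62020 mm^2
Q = A × v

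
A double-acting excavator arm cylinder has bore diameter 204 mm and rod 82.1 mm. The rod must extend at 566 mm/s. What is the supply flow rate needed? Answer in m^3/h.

Q ≈ 66.6 m^3/h

Cap-side area A_cap = π/4 × (204 mm)² = 32690 mm^2
Q = A × v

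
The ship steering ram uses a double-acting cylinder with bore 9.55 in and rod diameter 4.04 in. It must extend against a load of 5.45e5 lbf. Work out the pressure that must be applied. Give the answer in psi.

P ≈ 7610 psi

Cap-side area A_cap = π/4 × (9.55 in)² = 71.63 in^2
P = F / A = 5.45e5 lbf / A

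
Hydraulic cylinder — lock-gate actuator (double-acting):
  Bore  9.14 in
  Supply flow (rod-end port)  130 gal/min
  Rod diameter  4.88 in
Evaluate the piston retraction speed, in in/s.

v ≈ 10.7 in/s

Rod-side annular area A_ann = π/4 × (9.14² − 4.88²) = 46.91 in^2
Flow into the rod-end port fills the annular volume.
v = Q / A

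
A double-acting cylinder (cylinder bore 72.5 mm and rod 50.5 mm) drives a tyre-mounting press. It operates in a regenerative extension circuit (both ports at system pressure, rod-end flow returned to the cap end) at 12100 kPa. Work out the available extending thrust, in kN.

With equal pressure on both faces, forces on the annular region cancel; the net push is pressure × rod cross-section.
Rod cross-section A_rod = π/4 × (50.5 mm)² = 2003 mm^2
F = P × A_rod

F ≈ 24.2 kN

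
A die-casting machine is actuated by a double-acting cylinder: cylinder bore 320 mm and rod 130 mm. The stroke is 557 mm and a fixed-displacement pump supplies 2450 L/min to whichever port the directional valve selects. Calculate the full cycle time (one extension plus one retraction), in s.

t ≈ 2.01 s

Cap-side area A_cap = π/4 × (320 mm)² = 80420 mm^2
Rod-side annular area A_ann = π/4 × (320² − 130²) = 67150 mm^2
t_ext = A_cap·L/Q = 1.097 s
t_ret = A_ann·L/Q = 0.9160 s
t_cycle = t_ext + t_ret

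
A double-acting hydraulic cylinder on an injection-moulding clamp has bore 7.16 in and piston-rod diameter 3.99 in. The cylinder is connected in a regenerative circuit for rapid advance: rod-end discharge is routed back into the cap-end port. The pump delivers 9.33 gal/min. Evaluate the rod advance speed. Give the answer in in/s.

In regeneration the rod-end outflow joins the pump flow into the cap end, so the net volume the pump must supply per unit advance equals the rod cross-section area.
Rod cross-section A_rod = π/4 × (3.99 in)² = 12.50 in^2
v = Q_pump / A_rod

v ≈ 2.87 in/s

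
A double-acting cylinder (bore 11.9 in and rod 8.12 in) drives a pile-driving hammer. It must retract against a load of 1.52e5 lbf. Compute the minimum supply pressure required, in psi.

Rod-side annular area A_ann = π/4 × (11.9² − 8.12²) = 59.44 in^2
Retraction: pressure acts on the annular area.
P = F / A = 1.52e5 lbf / A

P ≈ 2560 psi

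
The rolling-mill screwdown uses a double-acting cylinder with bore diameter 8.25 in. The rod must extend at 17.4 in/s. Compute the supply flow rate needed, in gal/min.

Cap-side area A_cap = π/4 × (8.25 in)² = 53.46 in^2
Q = A × v

Q ≈ 242 gal/min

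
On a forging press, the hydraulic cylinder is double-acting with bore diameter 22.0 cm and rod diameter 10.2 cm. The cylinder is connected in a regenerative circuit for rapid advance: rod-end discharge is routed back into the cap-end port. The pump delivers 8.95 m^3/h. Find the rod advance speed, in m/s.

v ≈ 0.304 m/s

In regeneration the rod-end outflow joins the pump flow into the cap end, so the net volume the pump must supply per unit advance equals the rod cross-section area.
Rod cross-section A_rod = π/4 × (10.2 cm)² = 81.71 cm^2
v = Q_pump / A_rod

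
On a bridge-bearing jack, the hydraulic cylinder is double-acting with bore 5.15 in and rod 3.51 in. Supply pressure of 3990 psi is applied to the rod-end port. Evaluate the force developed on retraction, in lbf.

Rod-side annular area A_ann = π/4 × (5.15² − 3.51²) = 11.15 in^2
On retraction the pressure acts on the annular area (bore minus rod).
F = P × A_ann

F ≈ 44500 lbf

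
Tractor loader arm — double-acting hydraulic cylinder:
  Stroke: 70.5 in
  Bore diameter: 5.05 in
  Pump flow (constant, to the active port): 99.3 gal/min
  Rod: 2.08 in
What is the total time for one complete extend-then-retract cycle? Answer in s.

t ≈ 6.76 s

Cap-side area A_cap = π/4 × (5.05 in)² = 20.03 in^2
Rod-side annular area A_ann = π/4 × (5.05² − 2.08²) = 16.63 in^2
t_ext = A_cap·L/Q = 3.694 s
t_ret = A_ann·L/Q = 3.067 s
t_cycle = t_ext + t_ret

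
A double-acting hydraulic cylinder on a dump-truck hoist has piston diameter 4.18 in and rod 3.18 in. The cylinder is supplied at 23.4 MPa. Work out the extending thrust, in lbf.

F ≈ 46600 lbf

Cap-side area A_cap = π/4 × (4.18 in)² = 13.72 in^2
F = P × A_cap = 23.4 MPa × A_cap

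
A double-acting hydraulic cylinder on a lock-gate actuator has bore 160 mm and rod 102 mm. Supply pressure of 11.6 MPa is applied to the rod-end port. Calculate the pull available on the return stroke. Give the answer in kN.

Rod-side annular area A_ann = π/4 × (160² − 102²) = 11930 mm^2
On retraction the pressure acts on the annular area (bore minus rod).
F = P × A_ann

F ≈ 138 kN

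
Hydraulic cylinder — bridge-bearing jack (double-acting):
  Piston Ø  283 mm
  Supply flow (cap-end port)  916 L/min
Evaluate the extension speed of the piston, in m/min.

v ≈ 14.6 m/min

Cap-side area A_cap = π/4 × (283 mm)² = 62900 mm^2
v = Q / A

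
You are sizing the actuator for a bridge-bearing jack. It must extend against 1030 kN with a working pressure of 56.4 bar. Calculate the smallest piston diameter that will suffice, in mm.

Extension force acts on the full piston face: F = P × (π/4)D².
D = √(4F / (πP)) = √(4 × 1030 kN / (π × 56.4 bar))

D ≈ 482 mm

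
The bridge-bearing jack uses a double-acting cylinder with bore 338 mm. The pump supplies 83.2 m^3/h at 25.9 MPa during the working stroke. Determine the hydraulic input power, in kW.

Hydraulic power = P × Q

W ≈ 599 kW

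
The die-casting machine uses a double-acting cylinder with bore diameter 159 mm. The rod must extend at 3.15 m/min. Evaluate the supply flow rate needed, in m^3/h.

Cap-side area A_cap = π/4 × (159 mm)² = 19860 mm^2
Q = A × v

Q ≈ 3.75 m^3/h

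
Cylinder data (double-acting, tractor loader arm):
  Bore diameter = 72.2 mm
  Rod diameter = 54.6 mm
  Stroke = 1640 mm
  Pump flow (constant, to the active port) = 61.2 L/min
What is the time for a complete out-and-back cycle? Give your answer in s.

Cap-side area A_cap = π/4 × (72.2 mm)² = 4094 mm^2
Rod-side annular area A_ann = π/4 × (72.2² − 54.6²) = 1753 mm^2
t_ext = A_cap·L/Q = 6.583 s
t_ret = A_ann·L/Q = 2.818 s
t_cycle = t_ext + t_ret

t ≈ 9.40 s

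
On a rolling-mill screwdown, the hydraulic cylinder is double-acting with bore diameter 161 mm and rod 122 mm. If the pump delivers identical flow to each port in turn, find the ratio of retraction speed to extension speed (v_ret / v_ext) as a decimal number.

v_ret/v_ext ≈ 2.35

Cap-side area A_cap = π/4 × (161 mm)² = 20360 mm^2
Rod-side annular area A_ann = π/4 × (161² − 122²) = 8668 mm^2
For equal Q, v ∝ 1/A, so v_ret/v_ext = A_cap/A_ann.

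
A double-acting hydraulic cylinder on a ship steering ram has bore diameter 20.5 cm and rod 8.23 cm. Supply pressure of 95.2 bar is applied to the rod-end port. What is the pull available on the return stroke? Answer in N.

Rod-side annular area A_ann = π/4 × (20.5² − 8.23²) = 276.9 cm^2
On retraction the pressure acts on the annular area (bore minus rod).
F = P × A_ann

F ≈ 2.64e5 N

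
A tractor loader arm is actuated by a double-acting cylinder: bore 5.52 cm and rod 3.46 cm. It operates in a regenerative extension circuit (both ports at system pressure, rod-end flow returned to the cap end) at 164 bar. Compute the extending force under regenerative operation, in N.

F ≈ 15400 N

With equal pressure on both faces, forces on the annular region cancel; the net push is pressure × rod cross-section.
Rod cross-section A_rod = π/4 × (3.46 cm)² = 9.402 cm^2
F = P × A_rod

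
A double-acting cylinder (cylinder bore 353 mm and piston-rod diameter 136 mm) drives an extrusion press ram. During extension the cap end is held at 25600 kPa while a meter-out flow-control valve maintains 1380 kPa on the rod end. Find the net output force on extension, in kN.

Cap-side area A_cap = π/4 × (353 mm)² = 97870 mm^2
Rod-side annular area A_ann = π/4 × (353² − 136²) = 83340 mm^2
Net thrust = P_cap·A_cap − P_rod·A_ann = 2505 kN − 115.0 kN

F ≈ 2390 kN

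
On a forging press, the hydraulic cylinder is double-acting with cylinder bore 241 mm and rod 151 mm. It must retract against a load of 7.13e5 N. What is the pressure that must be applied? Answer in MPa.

Rod-side annular area A_ann = π/4 × (241² − 151²) = 27710 mm^2
Retraction: pressure acts on the annular area.
P = F / A = 7.13e5 N / A

P ≈ 25.7 MPa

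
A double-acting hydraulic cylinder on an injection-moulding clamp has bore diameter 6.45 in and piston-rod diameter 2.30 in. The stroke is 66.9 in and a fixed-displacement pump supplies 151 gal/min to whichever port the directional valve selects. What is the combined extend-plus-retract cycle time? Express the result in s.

Cap-side area A_cap = π/4 × (6.45 in)² = 32.67 in^2
Rod-side annular area A_ann = π/4 × (6.45² − 2.30²) = 28.52 in^2
t_ext = A_cap·L/Q = 3.760 s
t_ret = A_ann·L/Q = 3.282 s
t_cycle = t_ext + t_ret

t ≈ 7.04 s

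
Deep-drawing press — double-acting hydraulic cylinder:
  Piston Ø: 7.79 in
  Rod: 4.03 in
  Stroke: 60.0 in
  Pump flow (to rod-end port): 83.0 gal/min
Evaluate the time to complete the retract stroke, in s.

t ≈ 6.55 s

Rod-side annular area A_ann = π/4 × (7.79² − 4.03²) = 34.91 in^2
Swept volume V = A × L; t = V / Q = A·L / Q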